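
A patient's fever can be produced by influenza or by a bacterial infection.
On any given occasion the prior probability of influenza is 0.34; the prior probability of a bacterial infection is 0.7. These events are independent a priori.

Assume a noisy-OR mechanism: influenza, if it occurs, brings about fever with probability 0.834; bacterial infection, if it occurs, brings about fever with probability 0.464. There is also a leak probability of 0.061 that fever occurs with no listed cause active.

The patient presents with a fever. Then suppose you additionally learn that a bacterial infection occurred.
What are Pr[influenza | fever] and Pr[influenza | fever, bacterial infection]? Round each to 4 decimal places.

Pr[influenza | fever] ≈ 0.5574; Pr[influenza | fever, bacterial infection] ≈ 0.4873

Under noisy-OR, P(fever | causes) = 1 − (1−0.061)·∏(1−qᵢ) over the active causes.
Sum P(fever|·) weighted by the priors over the 4 (influenza, bacterial infection) configurations:
  P(fever) = 0.061×0.66×0.3 + 0.496696×0.66×0.7 + 0.844126×0.34×0.3 + 0.916452×0.34×0.7
        = 0.012078 + 0.229474 + 0.086101 + 0.218116 = 0.545769
Keeping only the influenza-present terms gives 0.304217, so
  P(influenza | fever) = 0.304217 / 0.545769 ≈ 0.5574

With the extra evidence:
By total probability over both values of influenza:
  P(fever | bacterial infection) = 0.496696×0.66 + 0.916452×0.34
        = 0.327819 + 0.311594 = 0.639413
Keeping only the influenza-present terms gives 0.311594, so
  P(influenza | fever, bacterial infection) = 0.311594 / 0.639413 ≈ 0.4873
The drop from 0.5574 to 0.4873 is the explaining-away (discounting) effect.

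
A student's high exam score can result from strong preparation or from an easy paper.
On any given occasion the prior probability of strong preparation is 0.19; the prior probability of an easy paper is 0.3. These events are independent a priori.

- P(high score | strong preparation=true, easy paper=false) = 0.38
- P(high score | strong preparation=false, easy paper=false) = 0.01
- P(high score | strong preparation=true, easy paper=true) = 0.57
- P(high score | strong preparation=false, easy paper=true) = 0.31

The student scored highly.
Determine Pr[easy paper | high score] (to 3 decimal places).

P(high score) = 0.01×0.81×0.7 + 0.31×0.81×0.3 + 0.38×0.19×0.7 + 0.57×0.19×0.3 = 0.005670 + 0.075330 + 0.050540 + 0.032490 = 0.164030
Restricting to configurations with easy paper present: 0.075330 + 0.032490 = 0.107820.
So P(easy paper | high score) = 0.107820/0.164030 ≈ 0.657.

Pr[easy paper | high score] ≈ 0.657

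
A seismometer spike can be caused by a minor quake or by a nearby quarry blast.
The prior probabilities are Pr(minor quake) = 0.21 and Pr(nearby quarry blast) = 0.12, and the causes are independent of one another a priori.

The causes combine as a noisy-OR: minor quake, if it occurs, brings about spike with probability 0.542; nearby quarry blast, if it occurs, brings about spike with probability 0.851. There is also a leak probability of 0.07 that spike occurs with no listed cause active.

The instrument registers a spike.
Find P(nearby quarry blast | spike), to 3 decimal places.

Under noisy-OR, P(spike | causes) = 1 − (1−0.07)·∏(1−qᵢ) over the active causes.
Sum P(spike|·) weighted by the priors over the 4 (minor quake, nearby quarry blast) configurations:
  P(spike) = 0.07·0.79·0.88 + 0.86143·0.79·0.12 + 0.57406·0.21·0.88 + 0.936535·0.21·0.12
        = 0.048664 + 0.081664 + 0.106086 + 0.023601 = 0.260015
Configurations with nearby quarry blast contribute 0.105265, so
  P(nearby quarry blast | spike) = 0.105265 / 0.260015 ≈ 0.405

P(nearby quarry blast | spike) ≈ 0.405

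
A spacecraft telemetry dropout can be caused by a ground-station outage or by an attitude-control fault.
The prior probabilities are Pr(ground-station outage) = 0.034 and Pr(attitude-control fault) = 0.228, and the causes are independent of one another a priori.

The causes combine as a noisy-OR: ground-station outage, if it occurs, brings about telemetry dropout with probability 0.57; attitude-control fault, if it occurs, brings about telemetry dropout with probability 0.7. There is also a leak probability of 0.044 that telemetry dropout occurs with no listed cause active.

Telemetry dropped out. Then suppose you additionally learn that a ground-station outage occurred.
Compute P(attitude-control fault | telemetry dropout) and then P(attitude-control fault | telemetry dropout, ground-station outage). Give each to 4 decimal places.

Under noisy-OR, P(telemetry dropout | causes) = 1 − (1−0.044)·∏(1−qᵢ) over the active causes.
Enumerate the 4 (ground-station outage, attitude-control fault) configurations and weight by the priors:
  P(telemetry dropout) = 0.044×0.966×0.772 + 0.7132×0.966×0.228 + 0.58892×0.034×0.772 + 0.876676×0.034×0.228
        = 0.032813 + 0.157081 + 0.015458 + 0.006796 = 0.212148
Keeping only the attitude-control fault-present terms gives 0.163877, so
  P(attitude-control fault | telemetry dropout) = 0.163877 / 0.212148 ≈ 0.7725

With the extra evidence:
Weight on attitude-control fault=true, given the evidence: 0.876676×0.228 = 0.199882
Denominator P(telemetry dropout | ground-station outage): 0.58892×0.772 + 0.876676×0.228 = 0.654528
P(attitude-control fault | telemetry dropout, ground-station outage) = 0.199882/0.654528 ≈ 0.3054
— ground-station outage explains away the evidence for attitude-control fault.

P(attitude-control fault | telemetry dropout) ≈ 0.7725; P(attitude-control fault | telemetry dropout, ground-station outage) ≈ 0.3054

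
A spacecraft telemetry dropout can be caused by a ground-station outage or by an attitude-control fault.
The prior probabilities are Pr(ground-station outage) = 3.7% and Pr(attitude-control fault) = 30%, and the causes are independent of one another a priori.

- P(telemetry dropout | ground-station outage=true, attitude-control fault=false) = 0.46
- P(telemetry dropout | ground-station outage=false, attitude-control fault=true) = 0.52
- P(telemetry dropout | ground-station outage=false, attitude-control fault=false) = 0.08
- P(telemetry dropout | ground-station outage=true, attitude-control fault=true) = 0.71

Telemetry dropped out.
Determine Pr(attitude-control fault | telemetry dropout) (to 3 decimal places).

Pr(attitude-control fault | telemetry dropout) ≈ 0.706

By total probability over the 4 (ground-station outage, attitude-control fault) configurations:
  P(telemetry dropout) = 0.08*0.963*0.7 + 0.52*0.963*0.3 + 0.46*0.037*0.7 + 0.71*0.037*0.3
        = 0.053928 + 0.150228 + 0.011914 + 0.007881 = 0.223951
The terms with attitude-control fault present sum to 0.158109, so
  P(attitude-control fault | telemetry dropout) = 0.158109 / 0.223951 ≈ 0.706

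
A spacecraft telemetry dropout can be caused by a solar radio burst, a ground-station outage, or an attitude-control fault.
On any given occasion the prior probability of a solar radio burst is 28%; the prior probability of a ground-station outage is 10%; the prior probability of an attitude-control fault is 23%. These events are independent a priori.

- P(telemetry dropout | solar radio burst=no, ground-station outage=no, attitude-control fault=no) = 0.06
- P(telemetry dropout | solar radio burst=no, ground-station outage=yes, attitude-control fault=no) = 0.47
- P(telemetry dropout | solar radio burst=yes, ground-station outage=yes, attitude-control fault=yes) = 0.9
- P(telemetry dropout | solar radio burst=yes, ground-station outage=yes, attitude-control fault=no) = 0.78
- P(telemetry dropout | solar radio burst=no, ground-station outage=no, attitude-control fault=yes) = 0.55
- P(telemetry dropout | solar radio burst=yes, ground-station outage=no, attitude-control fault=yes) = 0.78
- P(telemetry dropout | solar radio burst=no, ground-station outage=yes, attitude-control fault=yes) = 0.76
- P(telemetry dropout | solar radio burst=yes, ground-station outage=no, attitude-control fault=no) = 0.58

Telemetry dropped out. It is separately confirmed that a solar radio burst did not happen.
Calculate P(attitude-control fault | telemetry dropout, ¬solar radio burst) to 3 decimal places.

Weight on attitude-control fault=true, given the evidence: 0.113850 + 0.017480 = 0.131330
The normalizing constant is 0.06×0.9×0.77 + 0.55×0.9×0.23 + 0.47×0.1×0.77 + 0.76×0.1×0.23 = 0.209100
Posterior = 0.131330 / 0.209100 ≈ 0.628

P(attitude-control fault | telemetry dropout, ¬solar radio burst) ≈ 0.628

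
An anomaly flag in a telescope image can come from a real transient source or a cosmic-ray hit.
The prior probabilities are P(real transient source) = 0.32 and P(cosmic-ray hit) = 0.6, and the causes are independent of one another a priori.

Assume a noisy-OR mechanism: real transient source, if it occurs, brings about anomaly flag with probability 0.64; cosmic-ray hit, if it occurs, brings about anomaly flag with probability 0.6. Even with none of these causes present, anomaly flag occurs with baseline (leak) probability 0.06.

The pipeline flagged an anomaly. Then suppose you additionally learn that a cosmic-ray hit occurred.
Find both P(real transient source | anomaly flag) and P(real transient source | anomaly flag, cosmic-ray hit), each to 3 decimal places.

P(real transient source | anomaly flag) ≈ 0.481; P(real transient source | anomaly flag, cosmic-ray hit) ≈ 0.395

Under noisy-OR, P(anomaly flag | causes) = 1 − (1−0.06)·∏(1−qᵢ) over the active causes.
By total probability over the 4 (real transient source, cosmic-ray hit) configurations:
  P(anomaly flag) = 0.06*0.68*0.4 + 0.624*0.68*0.6 + 0.6616*0.32*0.4 + 0.86464*0.32*0.6
        = 0.016320 + 0.254592 + 0.084685 + 0.166011 = 0.521608
Configurations with real transient source contribute 0.250696, so
  P(real transient source | anomaly flag) = 0.250696 / 0.521608 ≈ 0.481

Now also conditioning on cosmic-ray hit=true:
Weight on real transient source=true, given the evidence: 0.86464·0.32 = 0.276685
Normalizer over all consistent configurations: 0.624·0.68 + 0.86464·0.32 = 0.701005
Posterior = 0.276685 / 0.701005 ≈ 0.395
The drop from 0.481 to 0.395 is the explaining-away (discounting) effect.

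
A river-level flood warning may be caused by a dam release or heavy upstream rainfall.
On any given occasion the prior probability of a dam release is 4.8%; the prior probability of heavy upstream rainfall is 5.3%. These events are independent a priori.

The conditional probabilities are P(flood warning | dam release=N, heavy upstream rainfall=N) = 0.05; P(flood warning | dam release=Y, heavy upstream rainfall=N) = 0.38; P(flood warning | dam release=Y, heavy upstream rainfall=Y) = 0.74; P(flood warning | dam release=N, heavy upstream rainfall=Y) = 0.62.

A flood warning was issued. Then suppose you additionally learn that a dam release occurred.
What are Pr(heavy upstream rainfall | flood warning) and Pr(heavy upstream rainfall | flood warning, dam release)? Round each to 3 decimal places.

Pr(heavy upstream rainfall | flood warning) ≈ 0.347; Pr(heavy upstream rainfall | flood warning, dam release) ≈ 0.098

P(flood warning) = 0.05*0.952*0.947 + 0.62*0.952*0.053 + 0.38*0.048*0.947 + 0.74*0.048*0.053 = 0.045077 + 0.031283 + 0.017273 + 0.001883 = 0.095516
Of this, 0.033166 comes from 0.031283 + 0.001883 (the heavy upstream rainfall=true cases).
Hence the posterior is 0.033166/0.095516 ≈ 0.347.

Now condition on the additional information:
For the numerator, keep only heavy upstream rainfall=true terms: 0.74*0.053 = 0.039220
The normalizing constant is 0.38*0.947 + 0.74*0.053 = 0.399080
Posterior = 0.039220 / 0.399080 ≈ 0.098
The drop from 0.347 to 0.098 is the explaining-away (discounting) effect.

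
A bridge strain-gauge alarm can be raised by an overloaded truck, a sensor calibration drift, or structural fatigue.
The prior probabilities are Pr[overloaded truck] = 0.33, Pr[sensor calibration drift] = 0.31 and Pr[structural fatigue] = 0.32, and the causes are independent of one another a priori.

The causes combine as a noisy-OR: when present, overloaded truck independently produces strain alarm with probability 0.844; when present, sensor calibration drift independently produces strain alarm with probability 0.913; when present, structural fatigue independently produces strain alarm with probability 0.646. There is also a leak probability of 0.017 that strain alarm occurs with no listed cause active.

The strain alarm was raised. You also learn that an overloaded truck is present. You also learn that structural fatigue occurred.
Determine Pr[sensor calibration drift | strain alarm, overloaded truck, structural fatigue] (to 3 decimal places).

Under noisy-OR, P(strain alarm | causes) = 1 − (1−0.017)·∏(1−qᵢ) over the active causes.
Sum P(strain alarm|·) weighted by the priors over both values of sensor calibration drift:
  P(strain alarm | overloaded truck, structural fatigue) = 0.945715×0.69 + 0.995277×0.31
        = 0.652543 + 0.308536 = 0.961079
Keeping only the sensor calibration drift-present terms gives 0.308536, so
  P(sensor calibration drift | strain alarm, overloaded truck, structural fatigue) = 0.308536 / 0.961079 ≈ 0.321

Pr[sensor calibration drift | strain alarm, overloaded truck, structural fatigue] ≈ 0.321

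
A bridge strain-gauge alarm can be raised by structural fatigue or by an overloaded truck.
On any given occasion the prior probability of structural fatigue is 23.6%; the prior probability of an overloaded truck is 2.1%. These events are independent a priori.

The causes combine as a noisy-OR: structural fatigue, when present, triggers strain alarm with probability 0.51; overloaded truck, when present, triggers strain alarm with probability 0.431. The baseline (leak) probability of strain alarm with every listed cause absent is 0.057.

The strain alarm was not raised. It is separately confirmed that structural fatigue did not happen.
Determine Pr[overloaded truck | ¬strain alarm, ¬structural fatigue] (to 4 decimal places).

Under noisy-OR, P(strain alarm | causes) = 1 − (1−0.057)·∏(1−qᵢ) over the active causes.
Sum P(¬strain alarm|·) weighted by the priors over both values of overloaded truck:
  P(¬strain alarm | ¬structural fatigue) = 0.943·0.979 + 0.536567·0.021
        = 0.923197 + 0.011268 = 0.934465
The terms with overloaded truck present sum to 0.011268, so
  P(overloaded truck | ¬strain alarm, ¬structural fatigue) = 0.011268 / 0.934465 ≈ 0.0121

Pr[overloaded truck | ¬strain alarm, ¬structural fatigue] ≈ 0.0121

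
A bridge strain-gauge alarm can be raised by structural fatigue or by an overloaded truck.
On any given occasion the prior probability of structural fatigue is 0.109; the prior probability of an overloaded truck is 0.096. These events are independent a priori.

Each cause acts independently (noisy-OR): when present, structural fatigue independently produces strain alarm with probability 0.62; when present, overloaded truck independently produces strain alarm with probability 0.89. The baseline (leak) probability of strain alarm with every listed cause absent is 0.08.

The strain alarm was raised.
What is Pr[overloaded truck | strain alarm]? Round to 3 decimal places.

Under noisy-OR, P(strain alarm | causes) = 1 − (1−0.08)·∏(1−qᵢ) over the active causes.
Weight on overloaded truck=true, given the evidence: 0.076880 + 0.010062 = 0.086942
The normalizing constant is 0.08*0.891*0.904 + 0.8988*0.891*0.096 + 0.6504*0.109*0.904 + 0.961544*0.109*0.096 = 0.215467
P(overloaded truck | strain alarm) = 0.086942/0.215467 ≈ 0.404

Pr[overloaded truck | strain alarm] ≈ 0.404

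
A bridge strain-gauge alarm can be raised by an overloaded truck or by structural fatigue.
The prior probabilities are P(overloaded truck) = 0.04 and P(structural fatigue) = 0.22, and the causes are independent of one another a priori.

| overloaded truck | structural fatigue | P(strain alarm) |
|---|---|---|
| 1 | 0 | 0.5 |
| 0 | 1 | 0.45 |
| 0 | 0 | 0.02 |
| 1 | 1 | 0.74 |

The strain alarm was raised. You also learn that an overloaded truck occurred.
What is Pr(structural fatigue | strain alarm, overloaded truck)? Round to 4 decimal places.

Pr(structural fatigue | strain alarm, overloaded truck) ≈ 0.2945

For the numerator, keep only structural fatigue=true terms: 0.74×0.22 = 0.162800
Normalizer over all consistent configurations: 0.5×0.78 + 0.74×0.22 = 0.552800
P(structural fatigue | strain alarm, overloaded truck) = 0.162800/0.552800 ≈ 0.2945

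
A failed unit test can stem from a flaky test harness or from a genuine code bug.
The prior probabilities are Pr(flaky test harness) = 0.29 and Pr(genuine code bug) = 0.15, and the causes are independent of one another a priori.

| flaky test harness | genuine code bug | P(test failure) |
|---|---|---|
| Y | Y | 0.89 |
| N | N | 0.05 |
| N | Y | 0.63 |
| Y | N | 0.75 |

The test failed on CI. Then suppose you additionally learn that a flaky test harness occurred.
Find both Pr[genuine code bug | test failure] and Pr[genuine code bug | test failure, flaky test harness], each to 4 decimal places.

Pr[genuine code bug | test failure] ≈ 0.3298; Pr[genuine code bug | test failure, flaky test harness] ≈ 0.1732

P(test failure) = 0.05·0.71·0.85 + 0.63·0.71·0.15 + 0.75·0.29·0.85 + 0.89·0.29·0.15 = 0.030175 + 0.067095 + 0.184875 + 0.038715 = 0.320860
Of this, 0.105810 comes from 0.067095 + 0.038715 (the genuine code bug=true cases).
Hence the posterior is 0.105810/0.320860 ≈ 0.3298.

With the extra evidence:
Sum P(test failure|·) weighted by the priors over both values of genuine code bug:
  P(test failure | flaky test harness) = 0.75*0.85 + 0.89*0.15
        = 0.637500 + 0.133500 = 0.771000
Configurations with genuine code bug contribute 0.133500, so
  P(genuine code bug | test failure, flaky test harness) = 0.133500 / 0.771000 ≈ 0.1732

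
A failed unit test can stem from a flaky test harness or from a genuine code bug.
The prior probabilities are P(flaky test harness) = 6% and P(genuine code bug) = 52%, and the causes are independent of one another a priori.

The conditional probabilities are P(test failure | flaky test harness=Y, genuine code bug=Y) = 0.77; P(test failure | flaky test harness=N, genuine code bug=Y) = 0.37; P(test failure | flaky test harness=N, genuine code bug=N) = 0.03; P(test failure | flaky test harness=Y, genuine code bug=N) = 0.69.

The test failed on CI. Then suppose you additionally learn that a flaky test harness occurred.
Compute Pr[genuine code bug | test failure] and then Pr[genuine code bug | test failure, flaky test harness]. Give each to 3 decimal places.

P(test failure) = 0.03×0.94×0.48 + 0.37×0.94×0.52 + 0.69×0.06×0.48 + 0.77×0.06×0.52 = 0.013536 + 0.180856 + 0.019872 + 0.024024 = 0.238288
Of this, 0.204880 comes from 0.180856 + 0.024024 (the genuine code bug=true cases).
P(genuine code bug | test failure) = 0.204880 / 0.238288 ≈ 0.860

Now also conditioning on flaky test harness=true:
Weight on genuine code bug=true, given the evidence: 0.77×0.52 = 0.400400
The normalizing constant is 0.69×0.48 + 0.77×0.52 = 0.731600
Posterior = 0.400400 / 0.731600 ≈ 0.547

Pr[genuine code bug | test failure] ≈ 0.860; Pr[genuine code bug | test failure, flaky test harness] ≈ 0.547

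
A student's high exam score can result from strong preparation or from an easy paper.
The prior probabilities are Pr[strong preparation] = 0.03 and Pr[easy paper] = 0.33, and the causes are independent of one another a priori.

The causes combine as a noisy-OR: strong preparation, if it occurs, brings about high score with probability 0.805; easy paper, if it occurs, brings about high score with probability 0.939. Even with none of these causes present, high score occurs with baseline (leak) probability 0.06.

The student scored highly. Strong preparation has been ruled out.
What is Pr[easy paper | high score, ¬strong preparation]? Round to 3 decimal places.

Pr[easy paper | high score, ¬strong preparation] ≈ 0.886

Under noisy-OR, P(high score | causes) = 1 − (1−0.06)·∏(1−qᵢ) over the active causes.
By total probability over both values of easy paper:
  P(high score | ¬strong preparation) = 0.06*0.67 + 0.94266*0.33
        = 0.040200 + 0.311078 = 0.351278
The terms with easy paper present sum to 0.311078, so
  P(easy paper | high score, ¬strong preparation) = 0.311078 / 0.351278 ≈ 0.886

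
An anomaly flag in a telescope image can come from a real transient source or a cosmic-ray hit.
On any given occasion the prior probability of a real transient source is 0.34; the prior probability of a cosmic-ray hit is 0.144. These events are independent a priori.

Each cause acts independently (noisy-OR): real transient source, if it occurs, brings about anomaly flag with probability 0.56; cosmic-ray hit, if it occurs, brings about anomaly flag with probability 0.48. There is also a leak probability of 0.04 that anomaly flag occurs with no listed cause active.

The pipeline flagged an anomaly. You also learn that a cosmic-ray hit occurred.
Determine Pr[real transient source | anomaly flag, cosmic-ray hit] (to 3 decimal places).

Pr[real transient source | anomaly flag, cosmic-ray hit] ≈ 0.445

Under noisy-OR, P(anomaly flag | causes) = 1 − (1−0.04)·∏(1−qᵢ) over the active causes.
P(anomaly flag | cosmic-ray hit) = 0.5008*0.66 + 0.780352*0.34 = 0.330528 + 0.265320 = 0.595848
The real transient source-present share is 0.780352*0.34 = 0.265320.
So P(real transient source | anomaly flag, cosmic-ray hit) = 0.265320/0.595848 ≈ 0.445.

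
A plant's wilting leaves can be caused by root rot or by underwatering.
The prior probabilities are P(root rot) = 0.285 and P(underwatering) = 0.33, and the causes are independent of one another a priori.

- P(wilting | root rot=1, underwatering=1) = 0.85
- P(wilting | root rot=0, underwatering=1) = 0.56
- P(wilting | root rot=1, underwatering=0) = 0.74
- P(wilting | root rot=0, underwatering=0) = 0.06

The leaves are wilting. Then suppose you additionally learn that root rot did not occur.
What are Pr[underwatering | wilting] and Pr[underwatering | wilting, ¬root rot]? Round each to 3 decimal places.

Pr[underwatering | wilting] ≈ 0.555; Pr[underwatering | wilting, ¬root rot] ≈ 0.821

P(wilting) = 0.06·0.715·0.67 + 0.56·0.715·0.33 + 0.74·0.285·0.67 + 0.85·0.285·0.33 = 0.028743 + 0.132132 + 0.141303 + 0.079942 = 0.382120
The underwatering-present share is 0.132132 + 0.079942 = 0.212074.
Hence the posterior is 0.212074/0.382120 ≈ 0.555.

Now also conditioning on root rot≠true:
Numerator (weight on configurations with underwatering): 0.56×0.33 = 0.184800
Normalizer over all consistent configurations: 0.06×0.67 + 0.56×0.33 = 0.225000
Posterior = 0.184800 / 0.225000 ≈ 0.821
Ruling out root rot raises the posterior on underwatering — the flip side of explaining away.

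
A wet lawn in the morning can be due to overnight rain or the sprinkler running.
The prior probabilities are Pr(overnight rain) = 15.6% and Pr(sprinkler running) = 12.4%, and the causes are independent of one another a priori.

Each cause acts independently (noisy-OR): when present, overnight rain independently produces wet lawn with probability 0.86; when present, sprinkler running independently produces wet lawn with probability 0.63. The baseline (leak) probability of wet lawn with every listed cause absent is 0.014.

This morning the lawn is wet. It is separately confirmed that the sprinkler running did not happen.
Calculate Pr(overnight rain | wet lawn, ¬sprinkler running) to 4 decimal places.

Under noisy-OR, P(wet lawn | causes) = 1 − (1−0.014)·∏(1−qᵢ) over the active causes.
By total probability over both values of overnight rain:
  P(wet lawn | ¬sprinkler running) = 0.014*0.844 + 0.86196*0.156
        = 0.011816 + 0.134466 = 0.146282
The terms with overnight rain present sum to 0.134466, so
  P(overnight rain | wet lawn, ¬sprinkler running) = 0.134466 / 0.146282 ≈ 0.9192

Pr(overnight rain | wet lawn, ¬sprinkler running) ≈ 0.9192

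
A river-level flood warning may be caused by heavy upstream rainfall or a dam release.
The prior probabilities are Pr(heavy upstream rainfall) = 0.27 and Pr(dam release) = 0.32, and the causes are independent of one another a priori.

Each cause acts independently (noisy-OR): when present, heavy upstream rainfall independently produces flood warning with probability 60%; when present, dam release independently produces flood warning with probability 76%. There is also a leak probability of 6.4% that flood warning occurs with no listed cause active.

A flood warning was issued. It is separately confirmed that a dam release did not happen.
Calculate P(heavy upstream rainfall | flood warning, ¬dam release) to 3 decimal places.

Under noisy-OR, P(flood warning | causes) = 1 − (1−0.064)·∏(1−qᵢ) over the active causes.
Enumerate both values of heavy upstream rainfall and weight by the priors:
  P(flood warning | ¬dam release) = 0.064*0.73 + 0.6256*0.27
        = 0.046720 + 0.168912 = 0.215632
Keeping only the heavy upstream rainfall-present terms gives 0.168912, so
  P(heavy upstream rainfall | flood warning, ¬dam release) = 0.168912 / 0.215632 ≈ 0.783

P(heavy upstream rainfall | flood warning, ¬dam release) ≈ 0.783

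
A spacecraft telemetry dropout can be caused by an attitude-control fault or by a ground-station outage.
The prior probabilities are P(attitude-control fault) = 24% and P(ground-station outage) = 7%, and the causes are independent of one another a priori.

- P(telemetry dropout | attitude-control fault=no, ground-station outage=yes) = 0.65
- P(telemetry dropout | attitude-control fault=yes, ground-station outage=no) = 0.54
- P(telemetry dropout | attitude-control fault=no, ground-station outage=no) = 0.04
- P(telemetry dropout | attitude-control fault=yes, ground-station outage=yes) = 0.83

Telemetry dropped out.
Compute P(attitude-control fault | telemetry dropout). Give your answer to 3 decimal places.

P(attitude-control fault | telemetry dropout) ≈ 0.681

For the numerator, keep only attitude-control fault=true terms: 0.120528 + 0.013944 = 0.134472
The normalizing constant is 0.04·0.76·0.93 + 0.65·0.76·0.07 + 0.54·0.24·0.93 + 0.83·0.24·0.07 = 0.197324
Posterior = 0.134472 / 0.197324 ≈ 0.681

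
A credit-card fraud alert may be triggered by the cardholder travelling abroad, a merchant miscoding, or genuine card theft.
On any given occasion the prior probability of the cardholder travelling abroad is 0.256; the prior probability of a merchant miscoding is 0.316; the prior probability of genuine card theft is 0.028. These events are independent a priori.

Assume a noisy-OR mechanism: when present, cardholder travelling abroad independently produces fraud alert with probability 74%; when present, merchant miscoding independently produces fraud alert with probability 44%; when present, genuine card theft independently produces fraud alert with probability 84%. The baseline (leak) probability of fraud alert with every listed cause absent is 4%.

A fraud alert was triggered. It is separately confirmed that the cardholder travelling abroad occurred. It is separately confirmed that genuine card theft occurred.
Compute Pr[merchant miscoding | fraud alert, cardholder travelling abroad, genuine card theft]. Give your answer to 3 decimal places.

Under noisy-OR, P(fraud alert | causes) = 1 − (1−0.04)·∏(1−qᵢ) over the active causes.
Enumerate both values of merchant miscoding and weight by the priors:
  P(fraud alert | cardholder travelling abroad, genuine card theft) = 0.960064·0.684 + 0.977636·0.316
        = 0.656684 + 0.308933 = 0.965617
Keeping only the merchant miscoding-present terms gives 0.308933, so
  P(merchant miscoding | fraud alert, cardholder travelling abroad, genuine card theft) = 0.308933 / 0.965617 ≈ 0.320

Pr[merchant miscoding | fraud alert, cardholder travelling abroad, genuine card theft] ≈ 0.320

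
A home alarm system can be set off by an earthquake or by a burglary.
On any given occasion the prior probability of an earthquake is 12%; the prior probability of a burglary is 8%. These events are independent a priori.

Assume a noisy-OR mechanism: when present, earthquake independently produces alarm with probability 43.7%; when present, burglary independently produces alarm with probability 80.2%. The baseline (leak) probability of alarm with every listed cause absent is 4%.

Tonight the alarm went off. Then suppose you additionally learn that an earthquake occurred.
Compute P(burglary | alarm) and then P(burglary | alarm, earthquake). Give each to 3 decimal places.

Under noisy-OR, P(alarm | causes) = 1 − (1−0.04)·∏(1−qᵢ) over the active causes.
P(alarm) = 0.04×0.88×0.92 + 0.80992×0.88×0.08 + 0.45952×0.12×0.92 + 0.892985×0.12×0.08 = 0.032384 + 0.057018 + 0.050731 + 0.008573 = 0.148706
Of this, 0.065591 comes from 0.057018 + 0.008573 (the burglary=true cases).
So P(burglary | alarm) = 0.065591/0.148706 ≈ 0.441.

Now condition on the additional information:
By total probability over both values of burglary:
  P(alarm | earthquake) = 0.45952·0.92 + 0.892985·0.08
        = 0.422758 + 0.071439 = 0.494197
The terms with burglary present sum to 0.071439, so
  P(burglary | alarm, earthquake) = 0.071439 / 0.494197 ≈ 0.145
Conditioning on earthquake lowers the posterior on burglary: the classic explaining-away effect in a common-effect structure.

P(burglary | alarm) ≈ 0.441; P(burglary | alarm, earthquake) ≈ 0.145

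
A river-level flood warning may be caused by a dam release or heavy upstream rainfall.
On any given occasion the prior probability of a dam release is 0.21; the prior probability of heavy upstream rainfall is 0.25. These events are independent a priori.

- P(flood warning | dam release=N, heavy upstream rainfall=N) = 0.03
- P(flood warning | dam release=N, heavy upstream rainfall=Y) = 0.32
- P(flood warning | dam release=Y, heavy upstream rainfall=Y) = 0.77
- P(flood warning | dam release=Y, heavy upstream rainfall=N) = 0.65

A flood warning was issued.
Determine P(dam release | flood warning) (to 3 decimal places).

Weight on dam release=true, given the evidence: 0.102375 + 0.040425 = 0.142800
Normalizer over all consistent configurations: 0.03×0.79×0.75 + 0.32×0.79×0.25 + 0.65×0.21×0.75 + 0.77×0.21×0.25 = 0.223775
Posterior = 0.142800 / 0.223775 ≈ 0.638

P(dam release | flood warning) ≈ 0.638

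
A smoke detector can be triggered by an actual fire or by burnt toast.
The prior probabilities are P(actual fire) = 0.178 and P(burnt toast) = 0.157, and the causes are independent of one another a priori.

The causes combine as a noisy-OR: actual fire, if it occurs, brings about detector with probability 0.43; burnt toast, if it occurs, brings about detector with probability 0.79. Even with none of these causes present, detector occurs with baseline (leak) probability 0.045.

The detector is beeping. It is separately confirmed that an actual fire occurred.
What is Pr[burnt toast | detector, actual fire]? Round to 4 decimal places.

Under noisy-OR, P(detector | causes) = 1 − (1−0.045)·∏(1−qᵢ) over the active causes.
Weight on burnt toast=true, given the evidence: 0.885687×0.157 = 0.139053
Normalizer over all consistent configurations: 0.45565×0.843 + 0.885687×0.157 = 0.523166
P(burnt toast | detector, actual fire) = 0.139053/0.523166 ≈ 0.2658

Pr[burnt toast | detector, actual fire] ≈ 0.2658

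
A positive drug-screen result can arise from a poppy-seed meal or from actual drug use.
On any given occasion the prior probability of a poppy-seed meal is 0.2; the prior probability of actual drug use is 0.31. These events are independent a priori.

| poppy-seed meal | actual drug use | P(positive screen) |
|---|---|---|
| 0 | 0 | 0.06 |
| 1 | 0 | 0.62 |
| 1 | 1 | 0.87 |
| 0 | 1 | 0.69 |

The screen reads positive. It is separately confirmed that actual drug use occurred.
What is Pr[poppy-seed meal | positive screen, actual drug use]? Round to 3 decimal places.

Pr[poppy-seed meal | positive screen, actual drug use] ≈ 0.240

Weight on poppy-seed meal=true, given the evidence: 0.87·0.2 = 0.174000
Normalizer over all consistent configurations: 0.69·0.8 + 0.87·0.2 = 0.726000
P(poppy-seed meal | positive screen, actual drug use) = 0.174000/0.726000 ≈ 0.240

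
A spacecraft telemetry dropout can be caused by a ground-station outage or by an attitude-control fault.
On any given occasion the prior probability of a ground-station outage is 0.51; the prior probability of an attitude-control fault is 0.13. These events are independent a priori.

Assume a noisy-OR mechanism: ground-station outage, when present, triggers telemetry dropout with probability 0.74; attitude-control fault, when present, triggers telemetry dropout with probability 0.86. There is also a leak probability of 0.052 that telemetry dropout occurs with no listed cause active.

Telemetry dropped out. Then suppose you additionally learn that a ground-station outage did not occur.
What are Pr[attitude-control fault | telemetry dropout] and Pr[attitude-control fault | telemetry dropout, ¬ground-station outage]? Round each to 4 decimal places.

Pr[attitude-control fault | telemetry dropout] ≈ 0.2507; Pr[attitude-control fault | telemetry dropout, ¬ground-station outage] ≈ 0.7136

Under noisy-OR, P(telemetry dropout | causes) = 1 − (1−0.052)·∏(1−qᵢ) over the active causes.
Numerator (weight on configurations with attitude-control fault): 0.055246 + 0.064012 = 0.119258
The normalizing constant is 0.052×0.49×0.87 + 0.86728×0.49×0.13 + 0.75352×0.51×0.87 + 0.965493×0.51×0.13 = 0.475763
P(attitude-control fault | telemetry dropout) = 0.119258/0.475763 ≈ 0.2507

Now condition on the additional information:
By total probability over both values of attitude-control fault:
  P(telemetry dropout | ¬ground-station outage) = 0.052·0.87 + 0.86728·0.13
        = 0.045240 + 0.112746 = 0.157986
Keeping only the attitude-control fault-present terms gives 0.112746, so
  P(attitude-control fault | telemetry dropout, ¬ground-station outage) = 0.112746 / 0.157986 ≈ 0.7136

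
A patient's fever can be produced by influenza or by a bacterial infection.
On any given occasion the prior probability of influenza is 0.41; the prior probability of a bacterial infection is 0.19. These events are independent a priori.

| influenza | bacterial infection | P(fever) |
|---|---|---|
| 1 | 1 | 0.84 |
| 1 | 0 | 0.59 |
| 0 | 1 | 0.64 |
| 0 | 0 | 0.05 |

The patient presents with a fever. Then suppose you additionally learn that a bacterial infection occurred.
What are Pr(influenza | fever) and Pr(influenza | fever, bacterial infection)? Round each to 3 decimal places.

P(fever) = 0.05*0.59*0.81 + 0.64*0.59*0.19 + 0.59*0.41*0.81 + 0.84*0.41*0.19 = 0.023895 + 0.071744 + 0.195939 + 0.065436 = 0.357014
Restricting to configurations with influenza present: 0.195939 + 0.065436 = 0.261375.
So P(influenza | fever) = 0.261375/0.357014 ≈ 0.732.

With the extra evidence:
Weight on influenza=true, given the evidence: 0.84·0.41 = 0.344400
Denominator P(fever | bacterial infection): 0.64·0.59 + 0.84·0.41 = 0.722000
Posterior = 0.344400 / 0.722000 ≈ 0.477

Pr(influenza | fever) ≈ 0.732; Pr(influenza | fever, bacterial infection) ≈ 0.477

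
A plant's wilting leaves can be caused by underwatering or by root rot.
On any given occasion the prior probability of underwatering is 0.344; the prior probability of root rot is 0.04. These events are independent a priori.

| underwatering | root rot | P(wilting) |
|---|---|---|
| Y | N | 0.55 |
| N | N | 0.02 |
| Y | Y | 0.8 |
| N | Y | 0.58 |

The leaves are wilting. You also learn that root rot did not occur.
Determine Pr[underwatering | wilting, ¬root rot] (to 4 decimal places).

Pr[underwatering | wilting, ¬root rot] ≈ 0.9352

P(wilting | ¬root rot) = 0.02·0.656 + 0.55·0.344 = 0.013120 + 0.189200 = 0.202320
The underwatering-present share is 0.55·0.344 = 0.189200.
P(underwatering | wilting, ¬root rot) = 0.189200 / 0.202320 ≈ 0.9352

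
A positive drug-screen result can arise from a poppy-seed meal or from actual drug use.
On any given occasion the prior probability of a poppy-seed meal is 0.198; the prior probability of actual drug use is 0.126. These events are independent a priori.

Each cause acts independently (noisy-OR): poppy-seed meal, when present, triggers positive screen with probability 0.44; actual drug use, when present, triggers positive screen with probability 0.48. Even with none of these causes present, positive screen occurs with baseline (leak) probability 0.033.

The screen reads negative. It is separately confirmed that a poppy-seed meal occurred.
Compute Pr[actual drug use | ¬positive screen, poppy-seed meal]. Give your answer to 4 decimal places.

Pr[actual drug use | ¬positive screen, poppy-seed meal] ≈ 0.0697

Under noisy-OR, P(positive screen | causes) = 1 − (1−0.033)·∏(1−qᵢ) over the active causes.
P(¬positive screen | poppy-seed meal) = 0.54152*0.874 + 0.28159*0.126 = 0.473288 + 0.035480 = 0.508768
The actual drug use-present share is 0.28159*0.126 = 0.035480.
Hence the posterior is 0.035480/0.508768 ≈ 0.0697.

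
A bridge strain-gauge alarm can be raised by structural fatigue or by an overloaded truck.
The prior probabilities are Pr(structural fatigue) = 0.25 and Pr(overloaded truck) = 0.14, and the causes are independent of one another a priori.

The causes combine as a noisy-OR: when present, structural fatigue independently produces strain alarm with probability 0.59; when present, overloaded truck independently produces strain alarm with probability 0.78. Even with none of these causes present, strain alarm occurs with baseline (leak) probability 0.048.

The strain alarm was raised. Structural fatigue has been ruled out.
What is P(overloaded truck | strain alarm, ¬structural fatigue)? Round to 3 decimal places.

Under noisy-OR, P(strain alarm | causes) = 1 − (1−0.048)·∏(1−qᵢ) over the active causes.
P(strain alarm | ¬structural fatigue) = 0.048*0.86 + 0.79056*0.14 = 0.041280 + 0.110678 = 0.151958
The overloaded truck-present share is 0.79056*0.14 = 0.110678.
Hence the posterior is 0.110678/0.151958 ≈ 0.728.

P(overloaded truck | strain alarm, ¬structural fatigue) ≈ 0.728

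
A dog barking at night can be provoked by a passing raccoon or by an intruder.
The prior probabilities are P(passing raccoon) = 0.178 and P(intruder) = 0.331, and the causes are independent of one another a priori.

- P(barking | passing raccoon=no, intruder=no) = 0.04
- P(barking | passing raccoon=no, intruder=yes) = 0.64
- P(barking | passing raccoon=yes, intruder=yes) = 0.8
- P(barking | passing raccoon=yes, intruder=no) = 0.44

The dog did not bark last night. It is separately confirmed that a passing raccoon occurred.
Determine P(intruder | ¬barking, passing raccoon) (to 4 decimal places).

Enumerate both values of intruder and weight by the priors:
  P(¬barking | passing raccoon) = 0.56*0.669 + 0.2*0.331
        = 0.374640 + 0.066200 = 0.440840
The terms with intruder present sum to 0.066200, so
  P(intruder | ¬barking, passing raccoon) = 0.066200 / 0.440840 ≈ 0.1502

P(intruder | ¬barking, passing raccoon) ≈ 0.1502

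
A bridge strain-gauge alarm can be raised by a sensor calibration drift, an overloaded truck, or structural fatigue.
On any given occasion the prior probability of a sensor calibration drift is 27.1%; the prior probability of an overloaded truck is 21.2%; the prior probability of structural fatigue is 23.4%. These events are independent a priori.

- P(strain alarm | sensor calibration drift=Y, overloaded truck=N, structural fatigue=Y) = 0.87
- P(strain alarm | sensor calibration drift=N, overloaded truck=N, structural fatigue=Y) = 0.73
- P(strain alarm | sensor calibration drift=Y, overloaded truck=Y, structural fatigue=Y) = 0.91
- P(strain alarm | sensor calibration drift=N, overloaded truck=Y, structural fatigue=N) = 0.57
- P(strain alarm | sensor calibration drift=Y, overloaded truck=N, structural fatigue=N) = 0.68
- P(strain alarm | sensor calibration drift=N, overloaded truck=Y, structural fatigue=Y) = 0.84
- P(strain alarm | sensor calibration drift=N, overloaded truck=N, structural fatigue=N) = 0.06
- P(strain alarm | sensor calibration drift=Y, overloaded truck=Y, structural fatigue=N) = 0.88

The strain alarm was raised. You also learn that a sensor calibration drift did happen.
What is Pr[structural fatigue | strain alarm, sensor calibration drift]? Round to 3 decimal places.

Weight on structural fatigue=true, given the evidence: 0.160421 + 0.045143 = 0.205564
Normalizer over all consistent configurations: 0.68*0.788*0.766 + 0.87*0.788*0.234 + 0.88*0.212*0.766 + 0.91*0.212*0.234 = 0.758922
P(structural fatigue | strain alarm, sensor calibration drift) = 0.205564/0.758922 ≈ 0.271

Pr[structural fatigue | strain alarm, sensor calibration drift] ≈ 0.271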